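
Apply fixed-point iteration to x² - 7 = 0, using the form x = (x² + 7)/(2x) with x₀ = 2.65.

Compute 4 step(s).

Equation: x² - 7 = 0
Fixed-point form: x = (x² + 7)/(2x)
x₀ = 2.65

x_1 = g(2.650000) = 2.645755
x_2 = g(2.645755) = 2.645751
x_3 = g(2.645751) = 2.645751
x_4 = g(2.645751) = 2.645751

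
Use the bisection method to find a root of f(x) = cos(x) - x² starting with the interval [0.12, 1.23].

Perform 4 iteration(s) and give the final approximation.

f(x) = cos(x) - x²
Initial interval: [0.12, 1.23]

Iteration 1:
  c_1 = (0.120000 + 1.230000)/2 = 0.675000
  f(c_1) = f(0.675000) = 0.325082
  f(a) × f(c) ≥ 0, new interval: [0.675000, 1.230000]
Iteration 2:
  c_2 = (0.675000 + 1.230000)/2 = 0.952500
  f(c_2) = f(0.952500) = -0.327609
  f(a) × f(c) < 0, new interval: [0.675000, 0.952500]
Iteration 3:
  c_3 = (0.675000 + 0.952500)/2 = 0.813750
  f(c_3) = f(0.813750) = 0.024588
  f(a) × f(c) ≥ 0, new interval: [0.813750, 0.952500]
Iteration 4:
  c_4 = (0.813750 + 0.952500)/2 = 0.883125
  f(c_4) = f(0.883125) = -0.145170
  f(a) × f(c) < 0, new interval: [0.813750, 0.883125]

After 4 iteration(s), the approximation is c_4 = 0.883125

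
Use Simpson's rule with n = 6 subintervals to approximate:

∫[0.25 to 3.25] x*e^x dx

f(x) = x*e^x
a = 0.25, b = 3.25, n = 6
h = (b - a)/n = 0.500000

Simpson's rule: (h/3)[f(x₀) + 4f(x₁) + 2f(x₂) + ... + f(xₙ)]

x_0 = 0.2500, f(x_0) = 0.321006, coefficient = 1
x_1 = 0.7500, f(x_1) = 1.587750, coefficient = 4
x_2 = 1.2500, f(x_2) = 4.362929, coefficient = 2
x_3 = 1.7500, f(x_3) = 10.070555, coefficient = 4
x_4 = 2.2500, f(x_4) = 21.347406, coefficient = 2
x_5 = 2.7500, f(x_5) = 43.017238, coefficient = 4
x_6 = 3.2500, f(x_6) = 83.818605, coefficient = 1

I ≈ (0.500000/3) × 354.262449 = 59.043742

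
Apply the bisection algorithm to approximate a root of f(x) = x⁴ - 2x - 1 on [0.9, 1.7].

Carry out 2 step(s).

f(x) = x⁴ - 2x - 1
Initial interval: [0.9, 1.7]

Iteration 1:
  c_1 = (0.900000 + 1.700000)/2 = 1.300000
  f(c_1) = f(1.300000) = -0.743900
  f(a) × f(c) ≥ 0, new interval: [1.300000, 1.700000]
Iteration 2:
  c_2 = (1.300000 + 1.700000)/2 = 1.500000
  f(c_2) = f(1.500000) = 1.062500
  f(a) × f(c) < 0, new interval: [1.300000, 1.500000]

After 2 iteration(s), the approximation is c_2 = 1.500000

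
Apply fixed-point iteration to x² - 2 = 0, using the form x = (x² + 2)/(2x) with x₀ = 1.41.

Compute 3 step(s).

Equation: x² - 2 = 0
Fixed-point form: x = (x² + 2)/(2x)
x₀ = 1.41

x_1 = g(1.410000) = 1.414220
x_2 = g(1.414220) = 1.414214
x_3 = g(1.414214) = 1.414214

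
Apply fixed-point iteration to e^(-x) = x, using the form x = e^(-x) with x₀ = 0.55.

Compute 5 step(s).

Equation: e^(-x) = x
Fixed-point form: x = e^(-x)
x₀ = 0.55

x_1 = g(0.550000) = 0.576950
x_2 = g(0.576950) = 0.561609
x_3 = g(0.561609) = 0.570291
x_4 = g(0.570291) = 0.565361
x_5 = g(0.565361) = 0.568155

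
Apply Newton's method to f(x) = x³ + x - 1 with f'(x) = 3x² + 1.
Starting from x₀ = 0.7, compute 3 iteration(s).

f(x) = x³ + x - 1
f'(x) = 3x² + 1
x₀ = 0.7

Newton-Raphson formula: x_{n+1} = x_n - f(x_n)/f'(x_n)

Iteration 1:
  f(0.700000) = 0.043000
  f'(0.700000) = 2.470000
  x_1 = 0.700000 - 0.043000/2.470000 = 0.682591
Iteration 2:
  f(0.682591) = 0.000631
  f'(0.682591) = 2.397792
  x_2 = 0.682591 - 0.000631/2.397792 = 0.682328
Iteration 3:
  f(0.682328) = 0.000000
  f'(0.682328) = 2.396714
  x_3 = 0.682328 - 0.000000/2.396714 = 0.682328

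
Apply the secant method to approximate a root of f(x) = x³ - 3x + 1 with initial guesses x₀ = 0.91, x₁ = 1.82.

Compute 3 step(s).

f(x) = x³ - 3x + 1
x₀ = 0.91, x₁ = 1.82

Secant formula: x_{n+1} = x_n - f(x_n)(x_n - x_{n-1})/(f(x_n) - f(x_{n-1}))

Iteration 1:
  f(0.910000) = -0.976429
  f(1.820000) = 1.568568
  x_2 = 1.820000 - 1.568568×(1.820000 - 0.910000)/(1.568568 - (-0.976429))
       = 1.259136
Iteration 2:
  f(1.820000) = 1.568568
  f(1.259136) = -0.781144
  x_3 = 1.259136 - (-0.781144)×(1.259136 - 1.820000)/(-0.781144 - 1.568568)
       = 1.445591
Iteration 3:
  f(1.259136) = -0.781144
  f(1.445591) = -0.315873
  x_4 = 1.445591 - (-0.315873)×(1.445591 - 1.259136)/(-0.315873 - (-0.781144))
       = 1.572176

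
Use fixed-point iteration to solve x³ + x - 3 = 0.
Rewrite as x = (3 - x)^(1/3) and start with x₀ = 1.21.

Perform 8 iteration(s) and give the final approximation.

Equation: x³ + x - 3 = 0
Fixed-point form: x = (3 - x)^(1/3)
x₀ = 1.21

x_1 = g(1.210000) = 1.214184
x_2 = g(1.214184) = 1.213237
x_3 = g(1.213237) = 1.213451
x_4 = g(1.213451) = 1.213403
x_5 = g(1.213403) = 1.213414
x_6 = g(1.213414) = 1.213411
x_7 = g(1.213411) = 1.213412
x_8 = g(1.213412) = 1.213412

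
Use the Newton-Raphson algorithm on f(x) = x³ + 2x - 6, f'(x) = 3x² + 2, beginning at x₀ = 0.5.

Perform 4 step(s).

f(x) = x³ + 2x - 6
f'(x) = 3x² + 2
x₀ = 0.5

Newton-Raphson formula: x_{n+1} = x_n - f(x_n)/f'(x_n)

Iteration 1:
  f(0.500000) = -4.875000
  f'(0.500000) = 2.750000
  x_1 = 0.500000 - (-4.875000)/2.750000 = 2.272727
Iteration 2:
  f(2.272727) = 10.284748
  f'(2.272727) = 17.495868
  x_2 = 2.272727 - 10.284748/17.495868 = 1.684889
Iteration 3:
  f(1.684889) = 2.152922
  f'(1.684889) = 10.516548
  x_3 = 1.684889 - 2.152922/10.516548 = 1.480171
Iteration 4:
  f(1.480171) = 0.203258
  f'(1.480171) = 8.572719
  x_4 = 1.480171 - 0.203258/8.572719 = 1.456461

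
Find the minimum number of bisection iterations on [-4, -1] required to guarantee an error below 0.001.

We need (b-a)/2^n ≤ 0.001
(-1 - (-4))/2^n ≤ 0.001
3/2^n ≤ 0.001
2^n ≥ 3000
n ≥ log₂(3000) = 11.55
n ≥ 12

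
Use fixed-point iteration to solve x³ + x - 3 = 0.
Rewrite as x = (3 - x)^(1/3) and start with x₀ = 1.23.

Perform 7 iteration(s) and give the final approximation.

Equation: x³ + x - 3 = 0
Fixed-point form: x = (3 - x)^(1/3)
x₀ = 1.23

x_1 = g(1.230000) = 1.209645
x_2 = g(1.209645) = 1.214264
x_3 = g(1.214264) = 1.213219
x_4 = g(1.213219) = 1.213455
x_5 = g(1.213455) = 1.213402
x_6 = g(1.213402) = 1.213414
x_7 = g(1.213414) = 1.213411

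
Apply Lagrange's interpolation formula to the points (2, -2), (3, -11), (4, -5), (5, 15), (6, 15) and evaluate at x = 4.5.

Lagrange interpolation formula:
P(x) = Σ yᵢ × Lᵢ(x)
where Lᵢ(x) = Π_{j≠i} (x - xⱼ)/(xᵢ - xⱼ)

L_0(4.5) = (4.5 - 3)/(2 - 3) × (4.5 - 4)/(2 - 4) × (4.5 - 5)/(2 - 5) × (4.5 - 6)/(2 - 6) = 0.023438
L_1(4.5) = (4.5 - 2)/(3 - 2) × (4.5 - 4)/(3 - 4) × (4.5 - 5)/(3 - 5) × (4.5 - 6)/(3 - 6) = -0.156250
L_2(4.5) = (4.5 - 2)/(4 - 2) × (4.5 - 3)/(4 - 3) × (4.5 - 5)/(4 - 5) × (4.5 - 6)/(4 - 6) = 0.703125
L_3(4.5) = (4.5 - 2)/(5 - 2) × (4.5 - 3)/(5 - 3) × (4.5 - 4)/(5 - 4) × (4.5 - 6)/(5 - 6) = 0.468750
L_4(4.5) = (4.5 - 2)/(6 - 2) × (4.5 - 3)/(6 - 3) × (4.5 - 4)/(6 - 4) × (4.5 - 5)/(6 - 5) = -0.039062

P(4.5) = (-2)×L_0(4.5) + (-11)×L_1(4.5) + (-5)×L_2(4.5) + 15×L_3(4.5) + 15×L_4(4.5)
P(4.5) = 4.601562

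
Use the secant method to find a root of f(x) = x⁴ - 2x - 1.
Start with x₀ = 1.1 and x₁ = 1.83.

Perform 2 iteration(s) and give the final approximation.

f(x) = x⁴ - 2x - 1
x₀ = 1.1, x₁ = 1.83

Secant formula: x_{n+1} = x_n - f(x_n)(x_n - x_{n-1})/(f(x_n) - f(x_{n-1}))

Iteration 1:
  f(1.100000) = -1.735900
  f(1.830000) = 6.555131
  x_2 = 1.830000 - 6.555131×(1.830000 - 1.100000)/(6.555131 - (-1.735900))
       = 1.252841
Iteration 2:
  f(1.830000) = 6.555131
  f(1.252841) = -1.042006
  x_3 = 1.252841 - (-1.042006)×(1.252841 - 1.830000)/(-1.042006 - 6.555131)
       = 1.332003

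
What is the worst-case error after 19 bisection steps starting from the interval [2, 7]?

Bisection error bound: |error| ≤ (b-a)/2^n
|error| ≤ (7 - 2)/2^19 = 5/2^19
|error| ≤ 0.0000095367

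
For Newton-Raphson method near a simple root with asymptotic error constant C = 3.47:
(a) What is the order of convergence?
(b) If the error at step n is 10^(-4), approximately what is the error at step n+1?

(a) Newton-Raphson has quadratic (order 2) convergence near simple roots.
    This means |e_{n+1}| ≈ C|e_n|².

(b) With |e_n| = 10^(-4) and C = 3.47:
    |e_{n+1}| ≈ 3.47 × (10^(-4))² = 3.47 × 10^(-8)

(a) 2 (quadratic); (b) |e_{n+1}| ≈ 3.470e-08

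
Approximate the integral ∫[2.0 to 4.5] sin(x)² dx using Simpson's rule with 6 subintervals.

f(x) = sin(x)²
a = 2.0, b = 4.5, n = 6
h = (b - a)/n = 0.416667

Simpson's rule: (h/3)[f(x₀) + 4f(x₁) + 2f(x₂) + ... + f(xₙ)]

x_0 = 2.0000, f(x_0) = 0.826822, coefficient = 1
x_1 = 2.4167, f(x_1) = 0.439675, coefficient = 4
x_2 = 2.8333, f(x_2) = 0.092052, coefficient = 2
x_3 = 3.2500, f(x_3) = 0.011706, coefficient = 4
x_4 = 3.6667, f(x_4) = 0.251279, coefficient = 2
x_5 = 4.0833, f(x_5) = 0.653807, coefficient = 4
x_6 = 4.5000, f(x_6) = 0.955565, coefficient = 1

I ≈ (0.416667/3) × 6.889802 = 0.956917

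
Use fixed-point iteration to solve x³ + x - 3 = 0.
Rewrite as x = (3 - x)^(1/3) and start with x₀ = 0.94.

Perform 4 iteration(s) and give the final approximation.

Equation: x³ + x - 3 = 0
Fixed-point form: x = (3 - x)^(1/3)
x₀ = 0.94

x_1 = g(0.940000) = 1.272396
x_2 = g(1.272396) = 1.199908
x_3 = g(1.199908) = 1.216461
x_4 = g(1.216461) = 1.212721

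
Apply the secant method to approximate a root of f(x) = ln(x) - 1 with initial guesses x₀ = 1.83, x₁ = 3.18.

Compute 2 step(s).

f(x) = ln(x) - 1
x₀ = 1.83, x₁ = 3.18

Secant formula: x_{n+1} = x_n - f(x_n)(x_n - x_{n-1})/(f(x_n) - f(x_{n-1}))

Iteration 1:
  f(1.830000) = -0.395684
  f(3.180000) = 0.156881
  x_2 = 3.180000 - 0.156881×(3.180000 - 1.830000)/(0.156881 - (-0.395684))
       = 2.796716
Iteration 2:
  f(3.180000) = 0.156881
  f(2.796716) = 0.028446
  x_3 = 2.796716 - 0.028446×(2.796716 - 3.180000)/(0.028446 - 0.156881)
       = 2.711826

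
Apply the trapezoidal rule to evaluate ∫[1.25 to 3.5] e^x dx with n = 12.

f(x) = e^x
a = 1.25, b = 3.5, n = 12
h = (b - a)/n = 0.187500

Trapezoidal rule: (h/2)[f(x₀) + 2f(x₁) + 2f(x₂) + ... + f(xₙ)]

x_0 = 1.2500, f(x_0) = 3.490343, coefficient = 1
x_1 = 1.4375, f(x_1) = 4.210157, coefficient = 2
x_2 = 1.6250, f(x_2) = 5.078419, coefficient = 2
x_3 = 1.8125, f(x_3) = 6.125743, coefficient = 2
x_4 = 2.0000, f(x_4) = 7.389056, coefficient = 2
x_5 = 2.1875, f(x_5) = 8.912903, coefficient = 2
x_6 = 2.3750, f(x_6) = 10.751013, coefficient = 2
x_7 = 2.5625, f(x_7) = 12.968197, coefficient = 2
x_8 = 2.7500, f(x_8) = 15.642632, coefficient = 2
x_9 = 2.9375, f(x_9) = 18.868616, coefficient = 2
x_10 = 3.1250, f(x_10) = 22.759895, coefficient = 2
x_11 = 3.3125, f(x_11) = 27.453674, coefficient = 2
x_12 = 3.5000, f(x_12) = 33.115452, coefficient = 1

I ≈ (0.187500/2) × 316.926405 = 29.711851
Exact value: 29.625109
Error: 0.086741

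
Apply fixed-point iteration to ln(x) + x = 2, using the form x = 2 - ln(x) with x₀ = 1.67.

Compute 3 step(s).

Equation: ln(x) + x = 2
Fixed-point form: x = 2 - ln(x)
x₀ = 1.67

x_1 = g(1.670000) = 1.487176
x_2 = g(1.487176) = 1.603121
x_3 = g(1.603121) = 1.528048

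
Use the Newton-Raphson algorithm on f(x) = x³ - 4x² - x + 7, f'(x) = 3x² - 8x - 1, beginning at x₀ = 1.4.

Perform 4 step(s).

f(x) = x³ - 4x² - x + 7
f'(x) = 3x² - 8x - 1
x₀ = 1.4

Newton-Raphson formula: x_{n+1} = x_n - f(x_n)/f'(x_n)

Iteration 1:
  f(1.400000) = 0.504000
  f'(1.400000) = -6.320000
  x_1 = 1.400000 - 0.504000/(-6.320000) = 1.479747
Iteration 2:
  f(1.479747) = 0.001779
  f'(1.479747) = -6.269023
  x_2 = 1.479747 - 0.001779/(-6.269023) = 1.480031
Iteration 3:
  f(1.480031) = 0.000000
  f'(1.480031) = -6.268773
  x_3 = 1.480031 - 0.000000/(-6.268773) = 1.480031
Iteration 4:
  f(1.480031) = 0.000000
  f'(1.480031) = -6.268773
  x_4 = 1.480031 - 0.000000/(-6.268773) = 1.480031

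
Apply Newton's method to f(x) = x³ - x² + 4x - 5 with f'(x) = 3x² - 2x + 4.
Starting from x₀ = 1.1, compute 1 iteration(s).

f(x) = x³ - x² + 4x - 5
f'(x) = 3x² - 2x + 4
x₀ = 1.1

Newton-Raphson formula: x_{n+1} = x_n - f(x_n)/f'(x_n)

Iteration 1:
  f(1.100000) = -0.479000
  f'(1.100000) = 5.430000
  x_1 = 1.100000 - (-0.479000)/5.430000 = 1.188214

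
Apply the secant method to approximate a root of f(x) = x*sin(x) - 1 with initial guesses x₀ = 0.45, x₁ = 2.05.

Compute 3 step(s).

f(x) = x*sin(x) - 1
x₀ = 0.45, x₁ = 2.05

Secant formula: x_{n+1} = x_n - f(x_n)(x_n - x_{n-1})/(f(x_n) - f(x_{n-1}))

Iteration 1:
  f(0.450000) = -0.804266
  f(2.050000) = 0.819093
  x_2 = 2.050000 - 0.819093×(2.050000 - 0.450000)/(0.819093 - (-0.804266))
       = 1.242693
Iteration 2:
  f(2.050000) = 0.819093
  f(1.242693) = 0.176402
  x_3 = 1.242693 - 0.176402×(1.242693 - 2.050000)/(0.176402 - 0.819093)
       = 1.021108
Iteration 3:
  f(1.242693) = 0.176402
  f(1.021108) = -0.129314
  x_4 = 1.021108 - (-0.129314)×(1.021108 - 1.242693)/(-0.129314 - 0.176402)
       = 1.114836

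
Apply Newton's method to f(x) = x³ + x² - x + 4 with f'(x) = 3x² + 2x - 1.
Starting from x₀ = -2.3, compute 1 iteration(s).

f(x) = x³ + x² - x + 4
f'(x) = 3x² + 2x - 1
x₀ = -2.3

Newton-Raphson formula: x_{n+1} = x_n - f(x_n)/f'(x_n)

Iteration 1:
  f(-2.300000) = -0.577000
  f'(-2.300000) = 10.270000
  x_1 = -2.300000 - (-0.577000)/10.270000 = -2.243817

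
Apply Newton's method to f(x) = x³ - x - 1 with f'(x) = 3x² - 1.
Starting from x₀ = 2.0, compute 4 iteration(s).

f(x) = x³ - x - 1
f'(x) = 3x² - 1
x₀ = 2.0

Newton-Raphson formula: x_{n+1} = x_n - f(x_n)/f'(x_n)

Iteration 1:
  f(2.000000) = 5.000000
  f'(2.000000) = 11.000000
  x_1 = 2.000000 - 5.000000/11.000000 = 1.545455
Iteration 2:
  f(1.545455) = 1.145755
  f'(1.545455) = 6.165289
  x_2 = 1.545455 - 1.145755/6.165289 = 1.359615
Iteration 3:
  f(1.359615) = 0.153705
  f'(1.359615) = 4.545658
  x_3 = 1.359615 - 0.153705/4.545658 = 1.325801
Iteration 4:
  f(1.325801) = 0.004625
  f'(1.325801) = 4.273248
  x_4 = 1.325801 - 0.004625/4.273248 = 1.324719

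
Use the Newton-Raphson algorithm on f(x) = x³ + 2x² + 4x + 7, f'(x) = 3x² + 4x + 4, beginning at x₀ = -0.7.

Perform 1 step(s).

f(x) = x³ + 2x² + 4x + 7
f'(x) = 3x² + 4x + 4
x₀ = -0.7

Newton-Raphson formula: x_{n+1} = x_n - f(x_n)/f'(x_n)

Iteration 1:
  f(-0.700000) = 4.837000
  f'(-0.700000) = 2.670000
  x_1 = -0.700000 - 4.837000/2.670000 = -2.511610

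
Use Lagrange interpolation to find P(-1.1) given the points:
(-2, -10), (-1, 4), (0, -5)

Lagrange interpolation formula:
P(x) = Σ yᵢ × Lᵢ(x)
where Lᵢ(x) = Π_{j≠i} (x - xⱼ)/(xᵢ - xⱼ)

L_0(-1.1) = (-1.1 - (-1))/(-2 - (-1)) × (-1.1 - 0)/(-2 - 0) = 0.055000
L_1(-1.1) = (-1.1 - (-2))/(-1 - (-2)) × (-1.1 - 0)/(-1 - 0) = 0.990000
L_2(-1.1) = (-1.1 - (-2))/(0 - (-2)) × (-1.1 - (-1))/(0 - (-1)) = -0.045000

P(-1.1) = (-10)×L_0(-1.1) + 4×L_1(-1.1) + (-5)×L_2(-1.1)
P(-1.1) = 3.635000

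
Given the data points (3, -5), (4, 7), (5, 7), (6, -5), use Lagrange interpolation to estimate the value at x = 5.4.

Lagrange interpolation formula:
P(x) = Σ yᵢ × Lᵢ(x)
where Lᵢ(x) = Π_{j≠i} (x - xⱼ)/(xᵢ - xⱼ)

L_0(5.4) = (5.4 - 4)/(3 - 4) × (5.4 - 5)/(3 - 5) × (5.4 - 6)/(3 - 6) = 0.056000
L_1(5.4) = (5.4 - 3)/(4 - 3) × (5.4 - 5)/(4 - 5) × (5.4 - 6)/(4 - 6) = -0.288000
L_2(5.4) = (5.4 - 3)/(5 - 3) × (5.4 - 4)/(5 - 4) × (5.4 - 6)/(5 - 6) = 1.008000
L_3(5.4) = (5.4 - 3)/(6 - 3) × (5.4 - 4)/(6 - 4) × (5.4 - 5)/(6 - 5) = 0.224000

P(5.4) = (-5)×L_0(5.4) + 7×L_1(5.4) + 7×L_2(5.4) + (-5)×L_3(5.4)
P(5.4) = 3.640000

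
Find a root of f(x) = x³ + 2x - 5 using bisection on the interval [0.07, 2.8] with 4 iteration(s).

f(x) = x³ + 2x - 5
Initial interval: [0.07, 2.8]

Iteration 1:
  c_1 = (0.070000 + 2.800000)/2 = 1.435000
  f(c_1) = f(1.435000) = 0.824988
  f(a) × f(c) < 0, new interval: [0.070000, 1.435000]
Iteration 2:
  c_2 = (0.070000 + 1.435000)/2 = 0.752500
  f(c_2) = f(0.752500) = -3.068892
  f(a) × f(c) ≥ 0, new interval: [0.752500, 1.435000]
Iteration 3:
  c_3 = (0.752500 + 1.435000)/2 = 1.093750
  f(c_3) = f(1.093750) = -1.504059
  f(a) × f(c) ≥ 0, new interval: [1.093750, 1.435000]
Iteration 4:
  c_4 = (1.093750 + 1.435000)/2 = 1.264375
  f(c_4) = f(1.264375) = -0.449964
  f(a) × f(c) ≥ 0, new interval: [1.264375, 1.435000]

After 4 iteration(s), the approximation is c_4 = 1.264375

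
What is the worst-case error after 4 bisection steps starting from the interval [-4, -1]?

Bisection error bound: |error| ≤ (b-a)/2^n
|error| ≤ (-1 - (-4))/2^4 = 3/2^4
|error| ≤ 0.1875000000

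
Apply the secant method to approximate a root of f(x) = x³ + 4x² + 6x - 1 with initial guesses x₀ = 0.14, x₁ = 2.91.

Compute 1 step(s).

f(x) = x³ + 4x² + 6x - 1
x₀ = 0.14, x₁ = 2.91

Secant formula: x_{n+1} = x_n - f(x_n)(x_n - x_{n-1})/(f(x_n) - f(x_{n-1}))

Iteration 1:
  f(0.140000) = -0.078856
  f(2.910000) = 74.974571
  x_2 = 2.910000 - 74.974571×(2.910000 - 0.140000)/(74.974571 - (-0.078856))
       = 0.142910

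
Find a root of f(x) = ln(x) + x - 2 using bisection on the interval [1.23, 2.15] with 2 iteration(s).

f(x) = ln(x) + x - 2
Initial interval: [1.23, 2.15]

Iteration 1:
  c_1 = (1.230000 + 2.150000)/2 = 1.690000
  f(c_1) = f(1.690000) = 0.214729
  f(a) × f(c) < 0, new interval: [1.230000, 1.690000]
Iteration 2:
  c_2 = (1.230000 + 1.690000)/2 = 1.460000
  f(c_2) = f(1.460000) = -0.161564
  f(a) × f(c) ≥ 0, new interval: [1.460000, 1.690000]

After 2 iteration(s), the approximation is c_2 = 1.460000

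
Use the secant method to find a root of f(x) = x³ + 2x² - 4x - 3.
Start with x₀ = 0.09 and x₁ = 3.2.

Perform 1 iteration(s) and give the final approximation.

f(x) = x³ + 2x² - 4x - 3
x₀ = 0.09, x₁ = 3.2

Secant formula: x_{n+1} = x_n - f(x_n)(x_n - x_{n-1})/(f(x_n) - f(x_{n-1}))

Iteration 1:
  f(0.090000) = -3.343071
  f(3.200000) = 37.448000
  x_2 = 3.200000 - 37.448000×(3.200000 - 0.090000)/(37.448000 - (-3.343071))
       = 0.344883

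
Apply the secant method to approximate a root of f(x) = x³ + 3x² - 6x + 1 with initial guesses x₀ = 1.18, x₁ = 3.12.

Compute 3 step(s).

f(x) = x³ + 3x² - 6x + 1
x₀ = 1.18, x₁ = 3.12

Secant formula: x_{n+1} = x_n - f(x_n)(x_n - x_{n-1})/(f(x_n) - f(x_{n-1}))

Iteration 1:
  f(1.180000) = -0.259768
  f(3.120000) = 41.854528
  x_2 = 3.120000 - 41.854528×(3.120000 - 1.180000)/(41.854528 - (-0.259768))
       = 1.191966
Iteration 2:
  f(3.120000) = 41.854528
  f(1.191966) = -0.195921
  x_3 = 1.191966 - (-0.195921)×(1.191966 - 3.120000)/(-0.195921 - 41.854528)
       = 1.200949
Iteration 3:
  f(1.191966) = -0.195921
  f(1.200949) = -0.146754
  x_4 = 1.200949 - (-0.146754)×(1.200949 - 1.191966)/(-0.146754 - (-0.195921))
       = 1.227762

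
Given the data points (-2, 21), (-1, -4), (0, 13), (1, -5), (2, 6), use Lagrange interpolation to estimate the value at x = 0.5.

Lagrange interpolation formula:
P(x) = Σ yᵢ × Lᵢ(x)
where Lᵢ(x) = Π_{j≠i} (x - xⱼ)/(xᵢ - xⱼ)

L_0(0.5) = (0.5 - (-1))/(-2 - (-1)) × (0.5 - 0)/(-2 - 0) × (0.5 - 1)/(-2 - 1) × (0.5 - 2)/(-2 - 2) = 0.023438
L_1(0.5) = (0.5 - (-2))/(-1 - (-2)) × (0.5 - 0)/(-1 - 0) × (0.5 - 1)/(-1 - 1) × (0.5 - 2)/(-1 - 2) = -0.156250
L_2(0.5) = (0.5 - (-2))/(0 - (-2)) × (0.5 - (-1))/(0 - (-1)) × (0.5 - 1)/(0 - 1) × (0.5 - 2)/(0 - 2) = 0.703125
L_3(0.5) = (0.5 - (-2))/(1 - (-2)) × (0.5 - (-1))/(1 - (-1)) × (0.5 - 0)/(1 - 0) × (0.5 - 2)/(1 - 2) = 0.468750
L_4(0.5) = (0.5 - (-2))/(2 - (-2)) × (0.5 - (-1))/(2 - (-1)) × (0.5 - 0)/(2 - 0) × (0.5 - 1)/(2 - 1) = -0.039062

P(0.5) = 21×L_0(0.5) + (-4)×L_1(0.5) + 13×L_2(0.5) + (-5)×L_3(0.5) + 6×L_4(0.5)
P(0.5) = 7.679688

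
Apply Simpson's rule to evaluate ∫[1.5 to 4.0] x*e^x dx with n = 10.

f(x) = x*e^x
a = 1.5, b = 4.0, n = 10
h = (b - a)/n = 0.250000

Simpson's rule: (h/3)[f(x₀) + 4f(x₁) + 2f(x₂) + ... + f(xₙ)]

x_0 = 1.5000, f(x_0) = 6.722534, coefficient = 1
x_1 = 1.7500, f(x_1) = 10.070555, coefficient = 4
x_2 = 2.0000, f(x_2) = 14.778112, coefficient = 2
x_3 = 2.2500, f(x_3) = 21.347406, coefficient = 4
x_4 = 2.5000, f(x_4) = 30.456235, coefficient = 2
x_5 = 2.7500, f(x_5) = 43.017238, coefficient = 4
x_6 = 3.0000, f(x_6) = 60.256611, coefficient = 2
x_7 = 3.2500, f(x_7) = 83.818605, coefficient = 4
x_8 = 3.5000, f(x_8) = 115.904082, coefficient = 2
x_9 = 3.7500, f(x_9) = 159.454058, coefficient = 4
x_10 = 4.0000, f(x_10) = 218.392600, coefficient = 1

I ≈ (0.250000/3) × 1938.736654 = 161.561388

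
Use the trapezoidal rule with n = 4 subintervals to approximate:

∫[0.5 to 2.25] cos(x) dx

f(x) = cos(x)
a = 0.5, b = 2.25, n = 4
h = (b - a)/n = 0.437500

Trapezoidal rule: (h/2)[f(x₀) + 2f(x₁) + 2f(x₂) + ... + f(xₙ)]

x_0 = 0.5000, f(x_0) = 0.877583, coefficient = 1
x_1 = 0.9375, f(x_1) = 0.591805, coefficient = 2
x_2 = 1.3750, f(x_2) = 0.194548, coefficient = 2
x_3 = 1.8125, f(x_3) = -0.239357, coefficient = 2
x_4 = 2.2500, f(x_4) = -0.628174, coefficient = 1

I ≈ (0.437500/2) × 1.343400 = 0.293869
Exact value: 0.298648
Error: 0.004779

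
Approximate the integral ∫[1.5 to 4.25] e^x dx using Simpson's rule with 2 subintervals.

f(x) = e^x
a = 1.5, b = 4.25, n = 2
h = (b - a)/n = 1.375000

Simpson's rule: (h/3)[f(x₀) + 4f(x₁) + 2f(x₂) + ... + f(xₙ)]

x_0 = 1.5000, f(x_0) = 4.481689, coefficient = 1
x_1 = 2.8750, f(x_1) = 17.725424, coefficient = 4
x_2 = 4.2500, f(x_2) = 70.105412, coefficient = 1

I ≈ (1.375000/3) × 145.488798 = 66.682366
Exact value: 65.623723
Error: 1.058642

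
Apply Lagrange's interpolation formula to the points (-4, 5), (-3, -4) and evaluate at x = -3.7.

Lagrange interpolation formula:
P(x) = Σ yᵢ × Lᵢ(x)
where Lᵢ(x) = Π_{j≠i} (x - xⱼ)/(xᵢ - xⱼ)

L_0(-3.7) = (-3.7 - (-3))/(-4 - (-3)) = 0.700000
L_1(-3.7) = (-3.7 - (-4))/(-3 - (-4)) = 0.300000

P(-3.7) = 5×L_0(-3.7) + (-4)×L_1(-3.7)
P(-3.7) = 2.300000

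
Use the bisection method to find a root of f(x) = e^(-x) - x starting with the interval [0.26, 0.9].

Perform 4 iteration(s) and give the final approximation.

f(x) = e^(-x) - x
Initial interval: [0.26, 0.9]

Iteration 1:
  c_1 = (0.260000 + 0.900000)/2 = 0.580000
  f(c_1) = f(0.580000) = -0.020102
  f(a) × f(c) < 0, new interval: [0.260000, 0.580000]
Iteration 2:
  c_2 = (0.260000 + 0.580000)/2 = 0.420000
  f(c_2) = f(0.420000) = 0.237047
  f(a) × f(c) ≥ 0, new interval: [0.420000, 0.580000]
Iteration 3:
  c_3 = (0.420000 + 0.580000)/2 = 0.500000
  f(c_3) = f(0.500000) = 0.106531
  f(a) × f(c) ≥ 0, new interval: [0.500000, 0.580000]
Iteration 4:
  c_4 = (0.500000 + 0.580000)/2 = 0.540000
  f(c_4) = f(0.540000) = 0.042748
  f(a) × f(c) ≥ 0, new interval: [0.540000, 0.580000]

After 4 iteration(s), the approximation is c_4 = 0.540000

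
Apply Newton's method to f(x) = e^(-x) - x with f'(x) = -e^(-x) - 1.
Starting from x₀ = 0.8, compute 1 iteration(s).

f(x) = e^(-x) - x
f'(x) = -e^(-x) - 1
x₀ = 0.8

Newton-Raphson formula: x_{n+1} = x_n - f(x_n)/f'(x_n)

Iteration 1:
  f(0.800000) = -0.350671
  f'(0.800000) = -1.449329
  x_1 = 0.800000 - (-0.350671)/(-1.449329) = 0.558046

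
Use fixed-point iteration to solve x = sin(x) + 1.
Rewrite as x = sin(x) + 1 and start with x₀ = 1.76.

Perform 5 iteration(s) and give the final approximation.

Equation: x = sin(x) + 1
Fixed-point form: x = sin(x) + 1
x₀ = 1.76

x_1 = g(1.760000) = 1.982154
x_2 = g(1.982154) = 1.916579
x_3 = g(1.916579) = 1.940811
x_4 = g(1.940811) = 1.932322
x_5 = g(1.932322) = 1.935358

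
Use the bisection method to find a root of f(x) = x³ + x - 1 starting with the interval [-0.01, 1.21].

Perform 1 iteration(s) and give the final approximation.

f(x) = x³ + x - 1
Initial interval: [-0.01, 1.21]

Iteration 1:
  c_1 = (-0.010000 + 1.210000)/2 = 0.600000
  f(c_1) = f(0.600000) = -0.184000
  f(a) × f(c) ≥ 0, new interval: [0.600000, 1.210000]

After 1 iteration(s), the approximation is c_1 = 0.600000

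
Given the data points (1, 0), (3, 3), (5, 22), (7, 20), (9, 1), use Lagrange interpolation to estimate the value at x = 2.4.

Lagrange interpolation formula:
P(x) = Σ yᵢ × Lᵢ(x)
where Lᵢ(x) = Π_{j≠i} (x - xⱼ)/(xᵢ - xⱼ)

L_0(2.4) = (2.4 - 3)/(1 - 3) × (2.4 - 5)/(1 - 5) × (2.4 - 7)/(1 - 7) × (2.4 - 9)/(1 - 9) = 0.123338
L_1(2.4) = (2.4 - 1)/(3 - 1) × (2.4 - 5)/(3 - 5) × (2.4 - 7)/(3 - 7) × (2.4 - 9)/(3 - 9) = 1.151150
L_2(2.4) = (2.4 - 1)/(5 - 1) × (2.4 - 3)/(5 - 3) × (2.4 - 7)/(5 - 7) × (2.4 - 9)/(5 - 9) = -0.398475
L_3(2.4) = (2.4 - 1)/(7 - 1) × (2.4 - 3)/(7 - 3) × (2.4 - 5)/(7 - 5) × (2.4 - 9)/(7 - 9) = 0.150150
L_4(2.4) = (2.4 - 1)/(9 - 1) × (2.4 - 3)/(9 - 3) × (2.4 - 5)/(9 - 5) × (2.4 - 7)/(9 - 7) = -0.026163

P(2.4) = 0×L_0(2.4) + 3×L_1(2.4) + 22×L_2(2.4) + 20×L_3(2.4) + 1×L_4(2.4)
P(2.4) = -2.336162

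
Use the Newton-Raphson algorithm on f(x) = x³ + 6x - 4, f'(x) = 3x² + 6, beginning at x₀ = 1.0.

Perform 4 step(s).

f(x) = x³ + 6x - 4
f'(x) = 3x² + 6
x₀ = 1.0

Newton-Raphson formula: x_{n+1} = x_n - f(x_n)/f'(x_n)

Iteration 1:
  f(1.000000) = 3.000000
  f'(1.000000) = 9.000000
  x_1 = 1.000000 - 3.000000/9.000000 = 0.666667
Iteration 2:
  f(0.666667) = 0.296296
  f'(0.666667) = 7.333333
  x_2 = 0.666667 - 0.296296/7.333333 = 0.626263
Iteration 3:
  f(0.626263) = 0.003199
  f'(0.626263) = 7.176615
  x_3 = 0.626263 - 0.003199/7.176615 = 0.625817
Iteration 4:
  f(0.625817) = 0.000000
  f'(0.625817) = 7.174940
  x_4 = 0.625817 - 0.000000/7.174940 = 0.625817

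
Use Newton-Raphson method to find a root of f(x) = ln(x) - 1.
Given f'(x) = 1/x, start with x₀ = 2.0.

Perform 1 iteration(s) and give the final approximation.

f(x) = ln(x) - 1
f'(x) = 1/x
x₀ = 2.0

Newton-Raphson formula: x_{n+1} = x_n - f(x_n)/f'(x_n)

Iteration 1:
  f(2.000000) = -0.306853
  f'(2.000000) = 0.500000
  x_1 = 2.000000 - (-0.306853)/0.500000 = 2.613706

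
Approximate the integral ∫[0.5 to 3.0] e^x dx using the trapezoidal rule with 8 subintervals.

f(x) = e^x
a = 0.5, b = 3.0, n = 8
h = (b - a)/n = 0.312500

Trapezoidal rule: (h/2)[f(x₀) + 2f(x₁) + 2f(x₂) + ... + f(xₙ)]

x_0 = 0.5000, f(x_0) = 1.648721, coefficient = 1
x_1 = 0.8125, f(x_1) = 2.253535, coefficient = 2
x_2 = 1.1250, f(x_2) = 3.080217, coefficient = 2
x_3 = 1.4375, f(x_3) = 4.210157, coefficient = 2
x_4 = 1.7500, f(x_4) = 5.754603, coefficient = 2
x_5 = 2.0625, f(x_5) = 7.865609, coefficient = 2
x_6 = 2.3750, f(x_6) = 10.751013, coefficient = 2
x_7 = 2.6875, f(x_7) = 14.694893, coefficient = 2
x_8 = 3.0000, f(x_8) = 20.085537, coefficient = 1

I ≈ (0.312500/2) × 118.954312 = 18.586611
Exact value: 18.436816
Error: 0.149796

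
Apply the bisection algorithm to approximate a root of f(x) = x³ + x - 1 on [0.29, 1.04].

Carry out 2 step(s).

f(x) = x³ + x - 1
Initial interval: [0.29, 1.04]

Iteration 1:
  c_1 = (0.290000 + 1.040000)/2 = 0.665000
  f(c_1) = f(0.665000) = -0.040920
  f(a) × f(c) ≥ 0, new interval: [0.665000, 1.040000]
Iteration 2:
  c_2 = (0.665000 + 1.040000)/2 = 0.852500
  f(c_2) = f(0.852500) = 0.472060
  f(a) × f(c) < 0, new interval: [0.665000, 0.852500]

After 2 iteration(s), the approximation is c_2 = 0.852500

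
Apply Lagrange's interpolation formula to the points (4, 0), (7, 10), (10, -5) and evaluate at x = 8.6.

Lagrange interpolation formula:
P(x) = Σ yᵢ × Lᵢ(x)
where Lᵢ(x) = Π_{j≠i} (x - xⱼ)/(xᵢ - xⱼ)

L_0(8.6) = (8.6 - 7)/(4 - 7) × (8.6 - 10)/(4 - 10) = -0.124444
L_1(8.6) = (8.6 - 4)/(7 - 4) × (8.6 - 10)/(7 - 10) = 0.715556
L_2(8.6) = (8.6 - 4)/(10 - 4) × (8.6 - 7)/(10 - 7) = 0.408889

P(8.6) = 0×L_0(8.6) + 10×L_1(8.6) + (-5)×L_2(8.6)
P(8.6) = 5.111111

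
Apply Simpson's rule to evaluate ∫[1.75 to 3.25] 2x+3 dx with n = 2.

f(x) = 2x+3
a = 1.75, b = 3.25, n = 2
h = (b - a)/n = 0.750000

Simpson's rule: (h/3)[f(x₀) + 4f(x₁) + 2f(x₂) + ... + f(xₙ)]

x_0 = 1.7500, f(x_0) = 6.500000, coefficient = 1
x_1 = 2.5000, f(x_1) = 8.000000, coefficient = 4
x_2 = 3.2500, f(x_2) = 9.500000, coefficient = 1

I ≈ (0.750000/3) × 48.000000 = 12.000000
Exact value: 12.000000
Error: 0.000000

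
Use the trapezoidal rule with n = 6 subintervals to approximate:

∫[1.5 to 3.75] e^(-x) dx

f(x) = e^(-x)
a = 1.5, b = 3.75, n = 6
h = (b - a)/n = 0.375000

Trapezoidal rule: (h/2)[f(x₀) + 2f(x₁) + 2f(x₂) + ... + f(xₙ)]

x_0 = 1.5000, f(x_0) = 0.223130, coefficient = 1
x_1 = 1.8750, f(x_1) = 0.153355, coefficient = 2
x_2 = 2.2500, f(x_2) = 0.105399, coefficient = 2
x_3 = 2.6250, f(x_3) = 0.072440, coefficient = 2
x_4 = 3.0000, f(x_4) = 0.049787, coefficient = 2
x_5 = 3.3750, f(x_5) = 0.034218, coefficient = 2
x_6 = 3.7500, f(x_6) = 0.023518, coefficient = 1

I ≈ (0.375000/2) × 1.077046 = 0.201946
Exact value: 0.199612
Error: 0.002334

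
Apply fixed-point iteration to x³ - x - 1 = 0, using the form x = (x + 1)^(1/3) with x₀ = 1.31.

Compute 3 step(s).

Equation: x³ - x - 1 = 0
Fixed-point form: x = (x + 1)^(1/3)
x₀ = 1.31

x_1 = g(1.310000) = 1.321916
x_2 = g(1.321916) = 1.324186
x_3 = g(1.324186) = 1.324617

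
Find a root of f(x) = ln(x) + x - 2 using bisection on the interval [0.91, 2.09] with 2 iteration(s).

f(x) = ln(x) + x - 2
Initial interval: [0.91, 2.09]

Iteration 1:
  c_1 = (0.910000 + 2.090000)/2 = 1.500000
  f(c_1) = f(1.500000) = -0.094535
  f(a) × f(c) ≥ 0, new interval: [1.500000, 2.090000]
Iteration 2:
  c_2 = (1.500000 + 2.090000)/2 = 1.795000
  f(c_2) = f(1.795000) = 0.380005
  f(a) × f(c) < 0, new interval: [1.500000, 1.795000]

After 2 iteration(s), the approximation is c_2 = 1.795000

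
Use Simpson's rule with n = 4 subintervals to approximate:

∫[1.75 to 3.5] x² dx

f(x) = x²
a = 1.75, b = 3.5, n = 4
h = (b - a)/n = 0.437500

Simpson's rule: (h/3)[f(x₀) + 4f(x₁) + 2f(x₂) + ... + f(xₙ)]

x_0 = 1.7500, f(x_0) = 3.062500, coefficient = 1
x_1 = 2.1875, f(x_1) = 4.785156, coefficient = 4
x_2 = 2.6250, f(x_2) = 6.890625, coefficient = 2
x_3 = 3.0625, f(x_3) = 9.378906, coefficient = 4
x_4 = 3.5000, f(x_4) = 12.250000, coefficient = 1

I ≈ (0.437500/3) × 85.750000 = 12.505208
Exact value: 12.505208
Error: 0.000000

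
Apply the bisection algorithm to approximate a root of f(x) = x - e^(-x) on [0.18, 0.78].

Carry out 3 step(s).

f(x) = x - e^(-x)
Initial interval: [0.18, 0.78]

Iteration 1:
  c_1 = (0.180000 + 0.780000)/2 = 0.480000
  f(c_1) = f(0.480000) = -0.138783
  f(a) × f(c) ≥ 0, new interval: [0.480000, 0.780000]
Iteration 2:
  c_2 = (0.480000 + 0.780000)/2 = 0.630000
  f(c_2) = f(0.630000) = 0.097408
  f(a) × f(c) < 0, new interval: [0.480000, 0.630000]
Iteration 3:
  c_3 = (0.480000 + 0.630000)/2 = 0.555000
  f(c_3) = f(0.555000) = -0.019072
  f(a) × f(c) ≥ 0, new interval: [0.555000, 0.630000]

After 3 iteration(s), the approximation is c_3 = 0.555000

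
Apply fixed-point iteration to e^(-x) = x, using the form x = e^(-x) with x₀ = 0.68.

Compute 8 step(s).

Equation: e^(-x) = x
Fixed-point form: x = e^(-x)
x₀ = 0.68

x_1 = g(0.680000) = 0.506617
x_2 = g(0.506617) = 0.602531
x_3 = g(0.602531) = 0.547425
x_4 = g(0.547425) = 0.578438
x_5 = g(0.578438) = 0.560774
x_6 = g(0.560774) = 0.570767
x_7 = g(0.570767) = 0.565092
x_8 = g(0.565092) = 0.568308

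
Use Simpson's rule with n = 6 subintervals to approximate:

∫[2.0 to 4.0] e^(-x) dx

f(x) = e^(-x)
a = 2.0, b = 4.0, n = 6
h = (b - a)/n = 0.333333

Simpson's rule: (h/3)[f(x₀) + 4f(x₁) + 2f(x₂) + ... + f(xₙ)]

x_0 = 2.0000, f(x_0) = 0.135335, coefficient = 1
x_1 = 2.3333, f(x_1) = 0.096972, coefficient = 4
x_2 = 2.6667, f(x_2) = 0.069483, coefficient = 2
x_3 = 3.0000, f(x_3) = 0.049787, coefficient = 4
x_4 = 3.3333, f(x_4) = 0.035674, coefficient = 2
x_5 = 3.6667, f(x_5) = 0.025562, coefficient = 4
x_6 = 4.0000, f(x_6) = 0.018316, coefficient = 1

I ≈ (0.333333/3) × 1.053248 = 0.117028
Exact value: 0.117020
Error: 0.000008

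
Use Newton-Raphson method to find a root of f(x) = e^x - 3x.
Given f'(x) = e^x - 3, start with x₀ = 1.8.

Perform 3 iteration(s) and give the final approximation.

f(x) = e^x - 3x
f'(x) = e^x - 3
x₀ = 1.8

Newton-Raphson formula: x_{n+1} = x_n - f(x_n)/f'(x_n)

Iteration 1:
  f(1.800000) = 0.649647
  f'(1.800000) = 3.049647
  x_1 = 1.800000 - 0.649647/3.049647 = 1.586976
Iteration 2:
  f(1.586976) = 0.128015
  f'(1.586976) = 1.888943
  x_2 = 1.586976 - 0.128015/1.888943 = 1.519206
Iteration 3:
  f(1.519206) = 0.010978
  f'(1.519206) = 1.568595
  x_3 = 1.519206 - 0.010978/1.568595 = 1.512207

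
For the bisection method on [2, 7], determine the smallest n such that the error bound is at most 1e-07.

We need (b-a)/2^n ≤ 1e-07
(7 - 2)/2^n ≤ 1e-07
5/2^n ≤ 1e-07
2^n ≥ 50000000
n ≥ log₂(50000000) = 25.58
n ≥ 26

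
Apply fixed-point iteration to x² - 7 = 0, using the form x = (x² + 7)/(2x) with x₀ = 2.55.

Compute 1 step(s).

Equation: x² - 7 = 0
Fixed-point form: x = (x² + 7)/(2x)
x₀ = 2.55

x_1 = g(2.550000) = 2.647549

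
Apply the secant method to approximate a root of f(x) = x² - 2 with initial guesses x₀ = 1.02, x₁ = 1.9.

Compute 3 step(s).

f(x) = x² - 2
x₀ = 1.02, x₁ = 1.9

Secant formula: x_{n+1} = x_n - f(x_n)(x_n - x_{n-1})/(f(x_n) - f(x_{n-1}))

Iteration 1:
  f(1.020000) = -0.959600
  f(1.900000) = 1.610000
  x_2 = 1.900000 - 1.610000×(1.900000 - 1.020000)/(1.610000 - (-0.959600))
       = 1.348630
Iteration 2:
  f(1.900000) = 1.610000
  f(1.348630) = -0.181197
  x_3 = 1.348630 - (-0.181197)×(1.348630 - 1.900000)/(-0.181197 - 1.610000)
       = 1.404406
Iteration 3:
  f(1.348630) = -0.181197
  f(1.404406) = -0.027642
  x_4 = 1.404406 - (-0.027642)×(1.404406 - 1.348630)/(-0.027642 - (-0.181197))
       = 1.414447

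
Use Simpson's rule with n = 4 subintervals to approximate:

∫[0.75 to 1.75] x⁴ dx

f(x) = x⁴
a = 0.75, b = 1.75, n = 4
h = (b - a)/n = 0.250000

Simpson's rule: (h/3)[f(x₀) + 4f(x₁) + 2f(x₂) + ... + f(xₙ)]

x_0 = 0.7500, f(x_0) = 0.316406, coefficient = 1
x_1 = 1.0000, f(x_1) = 1.000000, coefficient = 4
x_2 = 1.2500, f(x_2) = 2.441406, coefficient = 2
x_3 = 1.5000, f(x_3) = 5.062500, coefficient = 4
x_4 = 1.7500, f(x_4) = 9.378906, coefficient = 1

I ≈ (0.250000/3) × 38.828125 = 3.235677
Exact value: 3.235156
Error: 0.000521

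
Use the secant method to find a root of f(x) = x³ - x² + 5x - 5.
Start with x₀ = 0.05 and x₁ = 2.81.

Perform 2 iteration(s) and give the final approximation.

f(x) = x³ - x² + 5x - 5
x₀ = 0.05, x₁ = 2.81

Secant formula: x_{n+1} = x_n - f(x_n)(x_n - x_{n-1})/(f(x_n) - f(x_{n-1}))

Iteration 1:
  f(0.050000) = -4.752375
  f(2.810000) = 23.341941
  x_2 = 2.810000 - 23.341941×(2.810000 - 0.050000)/(23.341941 - (-4.752375))
       = 0.516876
Iteration 2:
  f(2.810000) = 23.341941
  f(0.516876) = -2.544693
  x_3 = 0.516876 - (-2.544693)×(0.516876 - 2.810000)/(-2.544693 - 23.341941)
       = 0.742293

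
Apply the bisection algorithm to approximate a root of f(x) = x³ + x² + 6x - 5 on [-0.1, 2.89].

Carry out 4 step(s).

f(x) = x³ + x² + 6x - 5
Initial interval: [-0.1, 2.89]

Iteration 1:
  c_1 = (-0.100000 + 2.890000)/2 = 1.395000
  f(c_1) = f(1.395000) = 8.030730
  f(a) × f(c) < 0, new interval: [-0.100000, 1.395000]
Iteration 2:
  c_2 = (-0.100000 + 1.395000)/2 = 0.647500
  f(c_2) = f(0.647500) = -0.424275
  f(a) × f(c) ≥ 0, new interval: [0.647500, 1.395000]
Iteration 3:
  c_3 = (0.647500 + 1.395000)/2 = 1.021250
  f(c_3) = f(1.021250) = 3.235566
  f(a) × f(c) < 0, new interval: [0.647500, 1.021250]
Iteration 4:
  c_4 = (0.647500 + 1.021250)/2 = 0.834375
  f(c_4) = f(0.834375) = 1.283308
  f(a) × f(c) < 0, new interval: [0.647500, 0.834375]

After 4 iteration(s), the approximation is c_4 = 0.834375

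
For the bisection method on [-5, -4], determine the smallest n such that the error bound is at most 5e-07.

We need (b-a)/2^n ≤ 5e-07
(-4 - (-5))/2^n ≤ 5e-07
1/2^n ≤ 5e-07
2^n ≥ 2000000
n ≥ log₂(2000000) = 20.93
n ≥ 21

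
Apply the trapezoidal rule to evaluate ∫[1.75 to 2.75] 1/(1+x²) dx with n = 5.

f(x) = 1/(1+x²)
a = 1.75, b = 2.75, n = 5
h = (b - a)/n = 0.200000

Trapezoidal rule: (h/2)[f(x₀) + 2f(x₁) + 2f(x₂) + ... + f(xₙ)]

x_0 = 1.7500, f(x_0) = 0.246154, coefficient = 1
x_1 = 1.9500, f(x_1) = 0.208225, coefficient = 2
x_2 = 2.1500, f(x_2) = 0.177857, coefficient = 2
x_3 = 2.3500, f(x_3) = 0.153315, coefficient = 2
x_4 = 2.5500, f(x_4) = 0.133289, coefficient = 2
x_5 = 2.7500, f(x_5) = 0.116788, coefficient = 1

I ≈ (0.200000/2) × 1.708314 = 0.170831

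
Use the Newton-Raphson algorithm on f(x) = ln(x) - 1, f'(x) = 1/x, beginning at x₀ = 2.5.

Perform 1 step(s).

f(x) = ln(x) - 1
f'(x) = 1/x
x₀ = 2.5

Newton-Raphson formula: x_{n+1} = x_n - f(x_n)/f'(x_n)

Iteration 1:
  f(2.500000) = -0.083709
  f'(2.500000) = 0.400000
  x_1 = 2.500000 - (-0.083709)/0.400000 = 2.709273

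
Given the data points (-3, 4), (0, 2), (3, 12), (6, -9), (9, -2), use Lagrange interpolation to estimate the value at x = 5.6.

Lagrange interpolation formula:
P(x) = Σ yᵢ × Lᵢ(x)
where Lᵢ(x) = Π_{j≠i} (x - xⱼ)/(xᵢ - xⱼ)

L_0(5.6) = (5.6 - 0)/(-3 - 0) × (5.6 - 3)/(-3 - 3) × (5.6 - 6)/(-3 - 6) × (5.6 - 9)/(-3 - 9) = 0.010186
L_1(5.6) = (5.6 - (-3))/(0 - (-3)) × (5.6 - 3)/(0 - 3) × (5.6 - 6)/(0 - 6) × (5.6 - 9)/(0 - 9) = -0.062571
L_2(5.6) = (5.6 - (-3))/(3 - (-3)) × (5.6 - 0)/(3 - 0) × (5.6 - 6)/(3 - 6) × (5.6 - 9)/(3 - 9) = 0.202153
L_3(5.6) = (5.6 - (-3))/(6 - (-3)) × (5.6 - 0)/(6 - 0) × (5.6 - 3)/(6 - 3) × (5.6 - 9)/(6 - 9) = 0.875997
L_4(5.6) = (5.6 - (-3))/(9 - (-3)) × (5.6 - 0)/(9 - 0) × (5.6 - 3)/(9 - 3) × (5.6 - 6)/(9 - 6) = -0.025765

P(5.6) = 4×L_0(5.6) + 2×L_1(5.6) + 12×L_2(5.6) + (-9)×L_3(5.6) + (-2)×L_4(5.6)
P(5.6) = -5.491002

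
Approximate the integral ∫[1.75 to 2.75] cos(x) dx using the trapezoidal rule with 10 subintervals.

f(x) = cos(x)
a = 1.75, b = 2.75, n = 10
h = (b - a)/n = 0.100000

Trapezoidal rule: (h/2)[f(x₀) + 2f(x₁) + 2f(x₂) + ... + f(xₙ)]

x_0 = 1.7500, f(x_0) = -0.178246, coefficient = 1
x_1 = 1.8500, f(x_1) = -0.275590, coefficient = 2
x_2 = 1.9500, f(x_2) = -0.370181, coefficient = 2
x_3 = 2.0500, f(x_3) = -0.461073, coefficient = 2
x_4 = 2.1500, f(x_4) = -0.547358, coefficient = 2
x_5 = 2.2500, f(x_5) = -0.628174, coefficient = 2
x_6 = 2.3500, f(x_6) = -0.702713, coefficient = 2
x_7 = 2.4500, f(x_7) = -0.770231, coefficient = 2
x_8 = 2.5500, f(x_8) = -0.830054, coefficient = 2
x_9 = 2.6500, f(x_9) = -0.881582, coefficient = 2
x_10 = 2.7500, f(x_10) = -0.924302, coefficient = 1

I ≈ (0.100000/2) × -12.036459 = -0.601823
Exact value: -0.602325
Error: 0.000502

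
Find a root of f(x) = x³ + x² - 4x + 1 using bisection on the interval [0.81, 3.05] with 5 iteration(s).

f(x) = x³ + x² - 4x + 1
Initial interval: [0.81, 3.05]

Iteration 1:
  c_1 = (0.810000 + 3.050000)/2 = 1.930000
  f(c_1) = f(1.930000) = 4.193957
  f(a) × f(c) < 0, new interval: [0.810000, 1.930000]
Iteration 2:
  c_2 = (0.810000 + 1.930000)/2 = 1.370000
  f(c_2) = f(1.370000) = -0.031747
  f(a) × f(c) ≥ 0, new interval: [1.370000, 1.930000]
Iteration 3:
  c_3 = (1.370000 + 1.930000)/2 = 1.650000
  f(c_3) = f(1.650000) = 1.614625
  f(a) × f(c) < 0, new interval: [1.370000, 1.650000]
Iteration 4:
  c_4 = (1.370000 + 1.650000)/2 = 1.510000
  f(c_4) = f(1.510000) = 0.683051
  f(a) × f(c) < 0, new interval: [1.370000, 1.510000]
Iteration 5:
  c_5 = (1.370000 + 1.510000)/2 = 1.440000
  f(c_5) = f(1.440000) = 0.299584
  f(a) × f(c) < 0, new interval: [1.370000, 1.440000]

After 5 iteration(s), the approximation is c_5 = 1.440000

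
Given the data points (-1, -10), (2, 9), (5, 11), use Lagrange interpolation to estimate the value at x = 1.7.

Lagrange interpolation formula:
P(x) = Σ yᵢ × Lᵢ(x)
where Lᵢ(x) = Π_{j≠i} (x - xⱼ)/(xᵢ - xⱼ)

L_0(1.7) = (1.7 - 2)/(-1 - 2) × (1.7 - 5)/(-1 - 5) = 0.055000
L_1(1.7) = (1.7 - (-1))/(2 - (-1)) × (1.7 - 5)/(2 - 5) = 0.990000
L_2(1.7) = (1.7 - (-1))/(5 - (-1)) × (1.7 - 2)/(5 - 2) = -0.045000

P(1.7) = (-10)×L_0(1.7) + 9×L_1(1.7) + 11×L_2(1.7)
P(1.7) = 7.865000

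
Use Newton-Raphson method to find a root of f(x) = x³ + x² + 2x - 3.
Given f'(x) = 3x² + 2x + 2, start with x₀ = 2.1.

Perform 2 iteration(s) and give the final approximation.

f(x) = x³ + x² + 2x - 3
f'(x) = 3x² + 2x + 2
x₀ = 2.1

Newton-Raphson formula: x_{n+1} = x_n - f(x_n)/f'(x_n)

Iteration 1:
  f(2.100000) = 14.871000
  f'(2.100000) = 19.430000
  x_1 = 2.100000 - 14.871000/19.430000 = 1.334637
Iteration 2:
  f(1.334637) = 3.827862
  f'(1.334637) = 10.013043
  x_2 = 1.334637 - 3.827862/10.013043 = 0.952350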